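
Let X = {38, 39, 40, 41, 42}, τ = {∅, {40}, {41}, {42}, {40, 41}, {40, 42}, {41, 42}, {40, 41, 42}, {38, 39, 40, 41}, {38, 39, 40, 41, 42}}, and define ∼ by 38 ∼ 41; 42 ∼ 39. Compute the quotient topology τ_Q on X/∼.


X/∼ = {[38=41], [39=42], [40]}; |τ_Q| = 3.

Equivalence classes: [38=41], [39=42], [40].
Quotient map π: X → X/∼ sends 38 ↦ [38=41], 39 ↦ [39=42], 40 ↦ [40], 41 ↦ [38=41], 42 ↦ [39=42].
For each subset V ⊆ X/∼, compute π^{-1}(V) ⊆ X and check whether π^{-1}(V) ∈ τ. V is open in τ_Q iff π^{-1}(V) ∈ τ.
  V = {}: π^{-1}(V) = ∅ ∈ τ ✓.
  V = {[38=41]}: π^{-1}(V) = {38, 41} ∉ τ ✗.
  V = {[39=42]}: π^{-1}(V) = {39, 42} ∉ τ ✗.
  V = {[38=41], [39=42]}: π^{-1}(V) = {38, 39, 41, 42} ∉ τ ✗.
  V = {[40]}: π^{-1}(V) = {40} ∈ τ ✓.
  V = {[38=41], [40]}: π^{-1}(V) = {38, 40, 41} ∉ τ ✗.
  V = {[39=42], [40]}: π^{-1}(V) = {39, 40, 42} ∉ τ ✗.
  V = {[38=41], [39=42], [40]}: π^{-1}(V) = {38, 39, 40, 41, 42} ∈ τ ✓.
Open sets in the quotient: τ_Q = {{}, {[40]}, {[38=41], [39=42], [40]}} (3 elements).


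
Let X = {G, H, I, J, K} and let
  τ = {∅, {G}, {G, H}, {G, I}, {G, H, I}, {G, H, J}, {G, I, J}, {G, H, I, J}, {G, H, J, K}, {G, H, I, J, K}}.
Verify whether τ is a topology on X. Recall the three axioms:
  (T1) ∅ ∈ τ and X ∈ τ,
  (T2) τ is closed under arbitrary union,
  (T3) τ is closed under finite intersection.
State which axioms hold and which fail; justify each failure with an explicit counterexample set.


τ is NOT a topology on X.

Axiom (T1): ∅ ∈ τ? Yes; X ∈ τ? Yes.
Axiom (T2/T3): check pairwise unions and intersections of members of τ.
Counterexample for (T3): {G, H, J} ∩ {G, I, J} = {G, J} ∉ τ. Therefore τ is NOT a topology.


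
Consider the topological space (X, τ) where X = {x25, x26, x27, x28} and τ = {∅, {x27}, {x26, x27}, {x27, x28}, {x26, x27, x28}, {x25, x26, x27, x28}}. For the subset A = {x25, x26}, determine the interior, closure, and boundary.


int(A) = ∅, cl(A) = {x25, x26}, ∂A = {x25, x26}.

Closed sets in (X, τ) are complements of opens:
  closed(X, τ) = {∅, {x25}, {x25, x26}, {x25, x28}, {x25, x26, x28}, {x25, x26, x27, x28}}.
int(A) = ⋃ {U ∈ τ : U ⊆ A}. Opens contained in A: ∅.
Taking the union of these: int(A) = ∅.
cl(A) = ⋂ {C closed : A ⊆ C}. Closed sets containing A: {x25, x26}, {x25, x26, x28}, {x25, x26, x27, x28}.
Intersecting these: cl(A) = {x25, x26}.
∂A = cl(A) ∖ int(A) = {x25, x26} ∖ ∅ = {x25, x26}.


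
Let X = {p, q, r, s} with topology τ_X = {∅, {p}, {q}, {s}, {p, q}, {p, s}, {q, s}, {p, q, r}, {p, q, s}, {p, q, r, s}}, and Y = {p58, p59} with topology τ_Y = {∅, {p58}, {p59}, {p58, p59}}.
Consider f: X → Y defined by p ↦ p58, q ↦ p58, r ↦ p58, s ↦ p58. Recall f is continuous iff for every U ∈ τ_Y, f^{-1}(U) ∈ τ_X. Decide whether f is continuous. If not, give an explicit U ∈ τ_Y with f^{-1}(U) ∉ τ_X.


f IS continuous.

Compute f^{-1}(U) for each U ∈ τ_Y:
  U = ∅: f^{-1}(U) = ∅ ∈ τ_X ✓.
  U = {p58}: f^{-1}(U) = {p, q, r, s} ∈ τ_X ✓.
  U = {p59}: f^{-1}(U) = ∅ ∈ τ_X ✓.
  U = {p58, p59}: f^{-1}(U) = {p, q, r, s} ∈ τ_X ✓.
Every preimage lies in τ_X, so f IS continuous.


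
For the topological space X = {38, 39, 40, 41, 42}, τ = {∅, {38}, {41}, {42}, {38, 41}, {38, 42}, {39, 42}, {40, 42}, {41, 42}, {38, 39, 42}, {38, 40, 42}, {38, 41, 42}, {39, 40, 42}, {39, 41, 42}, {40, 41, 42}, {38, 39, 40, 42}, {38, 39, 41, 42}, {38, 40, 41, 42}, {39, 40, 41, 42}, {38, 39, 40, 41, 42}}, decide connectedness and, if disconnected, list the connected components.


(X, τ) is disconnected; components = [{38}, {41}, {39, 40, 42}].

Find clopen sets (U ∈ τ with X ∖ U ∈ τ):
  U = ∅, X ∖ U = {38, 39, 40, 41, 42} — both open, so U is clopen.
  U = {38}, X ∖ U = {39, 40, 41, 42} — both open, so U is clopen.
  U = {41}, X ∖ U = {38, 39, 40, 42} — both open, so U is clopen.
  U = {38, 41}, X ∖ U = {39, 40, 42} — both open, so U is clopen.
  U = {39, 40, 42}, X ∖ U = {38, 41} — both open, so U is clopen.
  U = {38, 39, 40, 42}, X ∖ U = {41} — both open, so U is clopen.
  U = {39, 40, 41, 42}, X ∖ U = {38} — both open, so U is clopen.
  U = {38, 39, 40, 41, 42}, X ∖ U = ∅ — both open, so U is clopen.
Nontrivial clopen(s) exist: e.g. {38, 41}. So (X, τ) is disconnected.
Compute connected components by grouping points that agree on all clopens:
  component: {38}
  component: {41}
  component: {39, 40, 42}


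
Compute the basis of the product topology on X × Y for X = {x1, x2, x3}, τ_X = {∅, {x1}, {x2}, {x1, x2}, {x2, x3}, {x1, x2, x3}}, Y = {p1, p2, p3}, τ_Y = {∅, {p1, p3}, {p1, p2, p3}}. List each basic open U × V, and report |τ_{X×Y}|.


Basis B = {∅ × ∅, {x1} × {p1, p3}, {x2} × {p1, p3}, {x1} × {p1, p2, p3}, {x2} × {p1, p2, p3}, {x1, x2} × {p1, p3}, {x2, x3} × {p1, p3}, {x1, x2} × {p1, p2, p3}, {x1, x2, x3} × {p1, p3}, {x2, x3} × {p1, p2, p3}, {x1, x2, x3} × {p1, p2, p3}}; |τ_{X×Y}| = 18.

Enumerate products U × V with U ∈ τ_X, V ∈ τ_Y (deduplicated):
  ∅ × ∅ = {} (∅)
  {x1} × {p1, p3} = {(x1,p1), (x1,p3)}
  {x2} × {p1, p3} = {(x2,p1), (x2,p3)}
  {x1} × {p1, p2, p3} = {(x1,p1), (x1,p2), (x1,p3)}
  {x2} × {p1, p2, p3} = {(x2,p1), (x2,p2), (x2,p3)}
  {x1, x2} × {p1, p3} = {(x1,p1), (x1,p3), (x2,p1), (x2,p3)}
  {x2, x3} × {p1, p3} = {(x2,p1), (x2,p3), (x3,p1), (x3,p3)}
  {x1, x2} × {p1, p2, p3} = {(x1,p1), (x1,p2), (x1,p3), (x2,p1), (x2,p2), (x2,p3)}
  {x1, x2, x3} × {p1, p3} = {(x1,p1), (x1,p3), (x2,p1), (x2,p3), (x3,p1), (x3,p3)}
  {x2, x3} × {p1, p2, p3} = {(x2,p1), (x2,p2), (x2,p3), (x3,p1), (x3,p2), (x3,p3)}
  {x1, x2, x3} × {p1, p2, p3} = {(x1,p1), (x1,p2), (x1,p3), (x2,p1), (x2,p2), (x2,p3), (x3,p1), (x3,p2), (x3,p3)}
These 11 distinct sets form the basis B.
Close under arbitrary unions to get τ_{X×Y}; counting gives |τ_{X×Y}| = 18.


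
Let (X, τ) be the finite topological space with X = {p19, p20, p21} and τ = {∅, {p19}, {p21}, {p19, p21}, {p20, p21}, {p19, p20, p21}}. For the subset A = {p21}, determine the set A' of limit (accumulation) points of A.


A' = {p20}

For each x ∈ X, list the open sets U ∈ τ with x ∈ U, then check whether U ∩ (A ∖ {x}) ≠ ∅ for every such U.
  x = p19: open {p19} ∋ x has {p19} ∩ (A ∖ {p19}) = ∅, so x is NOT a limit point.
  x = p20: opens ∋ x are {p20, p21}, {p19, p20, p21}; each meets A ∖ {p20}, so x IS a limit point.
  x = p21: open {p21} ∋ x has {p21} ∩ (A ∖ {p21}) = ∅, so x is NOT a limit point.
Collecting: A' = {p20}.


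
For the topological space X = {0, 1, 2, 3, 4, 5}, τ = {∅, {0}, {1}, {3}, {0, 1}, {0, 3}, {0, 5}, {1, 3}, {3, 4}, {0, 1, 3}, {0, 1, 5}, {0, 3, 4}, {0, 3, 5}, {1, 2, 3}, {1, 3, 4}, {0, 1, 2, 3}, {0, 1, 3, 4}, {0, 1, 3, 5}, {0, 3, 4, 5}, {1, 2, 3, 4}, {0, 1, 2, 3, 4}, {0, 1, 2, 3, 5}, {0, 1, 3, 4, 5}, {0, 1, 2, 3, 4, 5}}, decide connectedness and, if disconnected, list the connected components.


(X, τ) is disconnected; components = [{0, 5}, {1, 2, 3, 4}].

Find clopen sets (U ∈ τ with X ∖ U ∈ τ):
  U = ∅, X ∖ U = {0, 1, 2, 3, 4, 5} — both open, so U is clopen.
  U = {0, 5}, X ∖ U = {1, 2, 3, 4} — both open, so U is clopen.
  U = {1, 2, 3, 4}, X ∖ U = {0, 5} — both open, so U is clopen.
  U = {0, 1, 2, 3, 4, 5}, X ∖ U = ∅ — both open, so U is clopen.
Nontrivial clopen(s) exist: e.g. {0, 5}. So (X, τ) is disconnected.
Compute connected components by grouping points that agree on all clopens:
  component: {0, 5}
  component: {1, 2, 3, 4}


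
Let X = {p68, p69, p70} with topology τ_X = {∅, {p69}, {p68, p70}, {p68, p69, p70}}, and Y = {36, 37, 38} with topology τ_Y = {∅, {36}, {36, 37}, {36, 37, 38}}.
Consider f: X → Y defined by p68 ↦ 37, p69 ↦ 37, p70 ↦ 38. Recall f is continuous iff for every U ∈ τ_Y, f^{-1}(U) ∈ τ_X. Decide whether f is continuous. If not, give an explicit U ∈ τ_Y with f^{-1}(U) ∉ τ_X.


f is NOT continuous.

Compute f^{-1}(U) for each U ∈ τ_Y:
  U = ∅: f^{-1}(U) = ∅ ∈ τ_X ✓.
  U = {36}: f^{-1}(U) = ∅ ∈ τ_X ✓.
  U = {36, 37}: f^{-1}(U) = {p68, p69} ∉ τ_X ✗.
  U = {36, 37, 38}: f^{-1}(U) = {p68, p69, p70} ∈ τ_X ✓.
Found U = {36, 37} with f^{-1}(U) = {p68, p69} not in τ_X. Therefore f is NOT continuous.


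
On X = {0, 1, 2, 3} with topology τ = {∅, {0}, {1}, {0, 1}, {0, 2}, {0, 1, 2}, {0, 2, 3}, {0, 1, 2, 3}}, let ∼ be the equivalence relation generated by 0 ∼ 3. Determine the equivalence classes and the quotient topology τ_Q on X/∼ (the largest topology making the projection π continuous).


X/∼ = {[0=3], [1], [2]}; |τ_Q| = 4.

Equivalence classes: [0=3], [1], [2].
Quotient map π: X → X/∼ sends 0 ↦ [0=3], 1 ↦ [1], 2 ↦ [2], 3 ↦ [0=3].
For each subset V ⊆ X/∼, compute π^{-1}(V) ⊆ X and check whether π^{-1}(V) ∈ τ. V is open in τ_Q iff π^{-1}(V) ∈ τ.
  V = {}: π^{-1}(V) = ∅ ∈ τ ✓.
  V = {[0=3]}: π^{-1}(V) = {0, 3} ∉ τ ✗.
  V = {[1]}: π^{-1}(V) = {1} ∈ τ ✓.
  V = {[0=3], [1]}: π^{-1}(V) = {0, 1, 3} ∉ τ ✗.
  V = {[2]}: π^{-1}(V) = {2} ∉ τ ✗.
  V = {[0=3], [2]}: π^{-1}(V) = {0, 2, 3} ∈ τ ✓.
  V = {[1], [2]}: π^{-1}(V) = {1, 2} ∉ τ ✗.
  V = {[0=3], [1], [2]}: π^{-1}(V) = {0, 1, 2, 3} ∈ τ ✓.
Open sets in the quotient: τ_Q = {{}, {[1]}, {[0=3], [2]}, {[0=3], [1], [2]}} (4 elements).


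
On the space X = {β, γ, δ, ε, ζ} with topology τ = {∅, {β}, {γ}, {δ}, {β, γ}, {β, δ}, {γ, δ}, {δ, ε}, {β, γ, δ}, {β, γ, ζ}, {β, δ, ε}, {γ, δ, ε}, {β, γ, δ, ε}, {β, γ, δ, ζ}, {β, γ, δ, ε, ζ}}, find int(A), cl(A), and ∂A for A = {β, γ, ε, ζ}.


int(A) = {β, γ, ζ}, cl(A) = {β, γ, ε, ζ}, ∂A = {ε}.

Closed sets in (X, τ) are complements of opens:
  closed(X, τ) = {∅, {ε}, {ζ}, {β, ζ}, {γ, ζ}, {δ, ε}, {ε, ζ}, {β, γ, ζ}, {β, ε, ζ}, {γ, ε, ζ}, {δ, ε, ζ}, {β, γ, ε, ζ}, {β, δ, ε, ζ}, {γ, δ, ε, ζ}, {β, γ, δ, ε, ζ}}.
int(A) = ⋃ {U ∈ τ : U ⊆ A}. Opens contained in A: ∅, {β}, {γ}, {β, γ}, {β, γ, ζ}.
Taking the union of these: int(A) = {β, γ, ζ}.
cl(A) = ⋂ {C closed : A ⊆ C}. Closed sets containing A: {β, γ, ε, ζ}, {β, γ, δ, ε, ζ}.
Intersecting these: cl(A) = {β, γ, ε, ζ}.
∂A = cl(A) ∖ int(A) = {β, γ, ε, ζ} ∖ {β, γ, ζ} = {ε}.


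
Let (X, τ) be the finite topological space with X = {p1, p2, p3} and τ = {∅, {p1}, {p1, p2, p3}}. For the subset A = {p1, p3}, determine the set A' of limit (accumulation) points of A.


A' = {p2, p3}

For each x ∈ X, list the open sets U ∈ τ with x ∈ U, then check whether U ∩ (A ∖ {x}) ≠ ∅ for every such U.
  x = p1: open {p1} ∋ x has {p1} ∩ (A ∖ {p1}) = ∅, so x is NOT a limit point.
  x = p2: opens ∋ x are {p1, p2, p3}; each meets A ∖ {p2}, so x IS a limit point.
  x = p3: opens ∋ x are {p1, p2, p3}; each meets A ∖ {p3}, so x IS a limit point.
Collecting: A' = {p2, p3}.


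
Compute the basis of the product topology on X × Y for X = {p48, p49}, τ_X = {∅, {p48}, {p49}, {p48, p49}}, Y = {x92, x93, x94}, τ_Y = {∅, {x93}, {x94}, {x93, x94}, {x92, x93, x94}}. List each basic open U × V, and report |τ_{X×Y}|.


Basis B = {∅ × ∅, {p48} × {x93}, {p48} × {x94}, {p49} × {x93}, {p49} × {x94}, {p48} × {x93, x94}, {p48, p49} × {x93}, {p48, p49} × {x94}, {p49} × {x93, x94}, {p48} × {x92, x93, x94}, {p49} × {x92, x93, x94}, {p48, p49} × {x93, x94}, {p48, p49} × {x92, x93, x94}}; |τ_{X×Y}| = 25.

Enumerate products U × V with U ∈ τ_X, V ∈ τ_Y (deduplicated):
  ∅ × ∅ = {} (∅)
  {p48} × {x93} = {(p48,x93)}
  {p48} × {x94} = {(p48,x94)}
  {p49} × {x93} = {(p49,x93)}
  {p49} × {x94} = {(p49,x94)}
  {p48} × {x93, x94} = {(p48,x93), (p48,x94)}
  {p48, p49} × {x93} = {(p48,x93), (p49,x93)}
  {p48, p49} × {x94} = {(p48,x94), (p49,x94)}
  {p49} × {x93, x94} = {(p49,x93), (p49,x94)}
  {p48} × {x92, x93, x94} = {(p48,x92), (p48,x93), (p48,x94)}
  {p49} × {x92, x93, x94} = {(p49,x92), (p49,x93), (p49,x94)}
  {p48, p49} × {x93, x94} = {(p48,x93), (p48,x94), (p49,x93), (p49,x94)}
  {p48, p49} × {x92, x93, x94} = {(p48,x92), (p48,x93), (p48,x94), (p49,x92), (p49,x93), (p49,x94)}
These 13 distinct sets form the basis B.
Close under arbitrary unions to get τ_{X×Y}; counting gives |τ_{X×Y}| = 25.


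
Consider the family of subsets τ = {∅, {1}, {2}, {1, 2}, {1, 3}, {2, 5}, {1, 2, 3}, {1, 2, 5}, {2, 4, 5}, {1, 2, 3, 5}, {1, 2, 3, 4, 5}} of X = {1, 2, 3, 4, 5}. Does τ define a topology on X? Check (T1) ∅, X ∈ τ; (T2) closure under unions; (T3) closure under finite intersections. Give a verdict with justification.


τ is NOT a topology on X.

Axiom (T1): ∅ ∈ τ? Yes; X ∈ τ? Yes.
Axiom (T2/T3): check pairwise unions and intersections of members of τ.
Counterexample for (T2): {1} ∪ {2, 4, 5} = {1, 2, 4, 5} ∉ τ. Therefore τ is NOT a topology.


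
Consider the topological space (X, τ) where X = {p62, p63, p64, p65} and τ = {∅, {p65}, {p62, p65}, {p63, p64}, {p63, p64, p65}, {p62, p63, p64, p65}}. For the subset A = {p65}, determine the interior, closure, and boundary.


int(A) = {p65}, cl(A) = {p62, p65}, ∂A = {p62}.

Closed sets in (X, τ) are complements of opens:
  closed(X, τ) = {∅, {p62}, {p62, p65}, {p63, p64}, {p62, p63, p64}, {p62, p63, p64, p65}}.
int(A) = ⋃ {U ∈ τ : U ⊆ A}. Opens contained in A: ∅, {p65}.
Taking the union of these: int(A) = {p65}.
cl(A) = ⋂ {C closed : A ⊆ C}. Closed sets containing A: {p62, p65}, {p62, p63, p64, p65}.
Intersecting these: cl(A) = {p62, p65}.
∂A = cl(A) ∖ int(A) = {p62, p65} ∖ {p65} = {p62}.


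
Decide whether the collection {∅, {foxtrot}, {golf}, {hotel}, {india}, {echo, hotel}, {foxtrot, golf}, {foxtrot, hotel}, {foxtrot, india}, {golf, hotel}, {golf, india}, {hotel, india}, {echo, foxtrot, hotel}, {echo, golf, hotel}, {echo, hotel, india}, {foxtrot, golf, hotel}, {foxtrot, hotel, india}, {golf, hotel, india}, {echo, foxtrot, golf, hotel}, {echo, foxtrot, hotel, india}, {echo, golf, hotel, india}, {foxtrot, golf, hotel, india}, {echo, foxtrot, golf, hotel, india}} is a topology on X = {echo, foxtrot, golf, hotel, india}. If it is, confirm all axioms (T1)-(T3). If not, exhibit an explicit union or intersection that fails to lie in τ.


τ is NOT a topology on X.

Axiom (T1): ∅ ∈ τ? Yes; X ∈ τ? Yes.
Axiom (T2/T3): check pairwise unions and intersections of members of τ.
Counterexample for (T2): {foxtrot} ∪ {golf, india} = {foxtrot, golf, india} ∉ τ. Therefore τ is NOT a topology.


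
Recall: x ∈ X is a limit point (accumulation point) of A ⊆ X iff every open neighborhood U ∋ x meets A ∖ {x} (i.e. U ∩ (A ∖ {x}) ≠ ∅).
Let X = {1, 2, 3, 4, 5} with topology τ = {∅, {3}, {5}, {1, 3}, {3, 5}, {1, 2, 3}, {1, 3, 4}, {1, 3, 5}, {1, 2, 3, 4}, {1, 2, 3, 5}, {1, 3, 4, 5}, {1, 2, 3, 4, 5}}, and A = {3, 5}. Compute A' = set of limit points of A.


A' = {1, 2, 4}

For each x ∈ X, list the open sets U ∈ τ with x ∈ U, then check whether U ∩ (A ∖ {x}) ≠ ∅ for every such U.
  x = 1: opens ∋ x are {1, 3}, {1, 2, 3}, {1, 3, 4}, {1, 3, 5}, {1, 2, 3, 4}, {1, 2, 3, 5}, {1, 3, 4, 5}, {1, 2, 3, 4, 5}; each meets A ∖ {1}, so x IS a limit point.
  x = 2: opens ∋ x are {1, 2, 3}, {1, 2, 3, 4}, {1, 2, 3, 5}, {1, 2, 3, 4, 5}; each meets A ∖ {2}, so x IS a limit point.
  x = 3: open {3} ∋ x has {3} ∩ (A ∖ {3}) = ∅, so x is NOT a limit point.
  x = 4: opens ∋ x are {1, 3, 4}, {1, 2, 3, 4}, {1, 3, 4, 5}, {1, 2, 3, 4, 5}; each meets A ∖ {4}, so x IS a limit point.
  x = 5: open {5} ∋ x has {5} ∩ (A ∖ {5}) = ∅, so x is NOT a limit point.
Collecting: A' = {1, 2, 4}.


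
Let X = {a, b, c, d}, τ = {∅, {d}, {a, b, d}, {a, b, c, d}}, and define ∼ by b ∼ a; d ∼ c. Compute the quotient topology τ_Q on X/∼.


X/∼ = {[a=b], [c=d]}; |τ_Q| = 2.

Equivalence classes: [a=b], [c=d].
Quotient map π: X → X/∼ sends a ↦ [a=b], b ↦ [a=b], c ↦ [c=d], d ↦ [c=d].
For each subset V ⊆ X/∼, compute π^{-1}(V) ⊆ X and check whether π^{-1}(V) ∈ τ. V is open in τ_Q iff π^{-1}(V) ∈ τ.
  V = {}: π^{-1}(V) = ∅ ∈ τ ✓.
  V = {[a=b]}: π^{-1}(V) = {a, b} ∉ τ ✗.
  V = {[c=d]}: π^{-1}(V) = {c, d} ∉ τ ✗.
  V = {[a=b], [c=d]}: π^{-1}(V) = {a, b, c, d} ∈ τ ✓.
Open sets in the quotient: τ_Q = {{}, {[a=b], [c=d]}} (2 elements).


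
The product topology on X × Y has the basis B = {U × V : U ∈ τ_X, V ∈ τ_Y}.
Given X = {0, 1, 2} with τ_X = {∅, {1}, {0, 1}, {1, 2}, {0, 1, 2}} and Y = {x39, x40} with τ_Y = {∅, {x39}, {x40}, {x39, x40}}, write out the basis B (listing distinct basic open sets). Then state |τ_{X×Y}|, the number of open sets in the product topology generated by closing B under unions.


Basis B = {∅ × ∅, {1} × {x39}, {1} × {x40}, {0, 1} × {x39}, {0, 1} × {x40}, {1} × {x39, x40}, {1, 2} × {x39}, {1, 2} × {x40}, {0, 1, 2} × {x39}, {0, 1, 2} × {x40}, {0, 1} × {x39, x40}, {1, 2} × {x39, x40}, {0, 1, 2} × {x39, x40}}; |τ_{X×Y}| = 25.

Enumerate products U × V with U ∈ τ_X, V ∈ τ_Y (deduplicated):
  ∅ × ∅ = {} (∅)
  {1} × {x39} = {(1,x39)}
  {1} × {x40} = {(1,x40)}
  {0, 1} × {x39} = {(0,x39), (1,x39)}
  {0, 1} × {x40} = {(0,x40), (1,x40)}
  {1} × {x39, x40} = {(1,x39), (1,x40)}
  {1, 2} × {x39} = {(1,x39), (2,x39)}
  {1, 2} × {x40} = {(1,x40), (2,x40)}
  {0, 1, 2} × {x39} = {(0,x39), (1,x39), (2,x39)}
  {0, 1, 2} × {x40} = {(0,x40), (1,x40), (2,x40)}
  {0, 1} × {x39, x40} = {(0,x39), (0,x40), (1,x39), (1,x40)}
  {1, 2} × {x39, x40} = {(1,x39), (1,x40), (2,x39), (2,x40)}
  {0, 1, 2} × {x39, x40} = {(0,x39), (0,x40), (1,x39), (1,x40), (2,x39), (2,x40)}
These 13 distinct sets form the basis B.
Close under arbitrary unions to get τ_{X×Y}; counting gives |τ_{X×Y}| = 25.


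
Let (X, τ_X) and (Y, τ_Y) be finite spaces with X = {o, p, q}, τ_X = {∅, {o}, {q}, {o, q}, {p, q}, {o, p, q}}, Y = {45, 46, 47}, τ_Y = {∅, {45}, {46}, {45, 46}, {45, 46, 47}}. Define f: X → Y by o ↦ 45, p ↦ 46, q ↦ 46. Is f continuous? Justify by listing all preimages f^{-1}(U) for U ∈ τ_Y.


f IS continuous.

Compute f^{-1}(U) for each U ∈ τ_Y:
  U = ∅: f^{-1}(U) = ∅ ∈ τ_X ✓.
  U = {45}: f^{-1}(U) = {o} ∈ τ_X ✓.
  U = {46}: f^{-1}(U) = {p, q} ∈ τ_X ✓.
  U = {45, 46}: f^{-1}(U) = {o, p, q} ∈ τ_X ✓.
  U = {45, 46, 47}: f^{-1}(U) = {o, p, q} ∈ τ_X ✓.
Every preimage lies in τ_X, so f IS continuous.


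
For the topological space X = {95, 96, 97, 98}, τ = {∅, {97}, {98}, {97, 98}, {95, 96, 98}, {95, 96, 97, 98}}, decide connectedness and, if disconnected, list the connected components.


(X, τ) is disconnected; components = [{97}, {95, 96, 98}].

Find clopen sets (U ∈ τ with X ∖ U ∈ τ):
  U = ∅, X ∖ U = {95, 96, 97, 98} — both open, so U is clopen.
  U = {97}, X ∖ U = {95, 96, 98} — both open, so U is clopen.
  U = {95, 96, 98}, X ∖ U = {97} — both open, so U is clopen.
  U = {95, 96, 97, 98}, X ∖ U = ∅ — both open, so U is clopen.
Nontrivial clopen(s) exist: e.g. {97}. So (X, τ) is disconnected.
Compute connected components by grouping points that agree on all clopens:
  component: {97}
  component: {95, 96, 98}


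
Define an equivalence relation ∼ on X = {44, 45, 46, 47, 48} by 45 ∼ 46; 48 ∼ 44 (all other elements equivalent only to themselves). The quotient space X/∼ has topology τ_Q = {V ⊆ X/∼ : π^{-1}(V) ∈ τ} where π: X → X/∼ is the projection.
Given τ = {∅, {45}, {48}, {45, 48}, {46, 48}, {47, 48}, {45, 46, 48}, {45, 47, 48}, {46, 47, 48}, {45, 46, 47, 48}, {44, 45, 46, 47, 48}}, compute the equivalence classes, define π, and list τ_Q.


X/∼ = {[44=48], [45=46], [47]}; |τ_Q| = 2.

Equivalence classes: [44=48], [45=46], [47].
Quotient map π: X → X/∼ sends 44 ↦ [44=48], 45 ↦ [45=46], 46 ↦ [45=46], 47 ↦ [47], 48 ↦ [44=48].
For each subset V ⊆ X/∼, compute π^{-1}(V) ⊆ X and check whether π^{-1}(V) ∈ τ. V is open in τ_Q iff π^{-1}(V) ∈ τ.
  V = {}: π^{-1}(V) = ∅ ∈ τ ✓.
  V = {[44=48]}: π^{-1}(V) = {44, 48} ∉ τ ✗.
  V = {[45=46]}: π^{-1}(V) = {45, 46} ∉ τ ✗.
  V = {[44=48], [45=46]}: π^{-1}(V) = {44, 45, 46, 48} ∉ τ ✗.
  V = {[47]}: π^{-1}(V) = {47} ∉ τ ✗.
  V = {[44=48], [47]}: π^{-1}(V) = {44, 47, 48} ∉ τ ✗.
  V = {[45=46], [47]}: π^{-1}(V) = {45, 46, 47} ∉ τ ✗.
  V = {[44=48], [45=46], [47]}: π^{-1}(V) = {44, 45, 46, 47, 48} ∈ τ ✓.
Open sets in the quotient: τ_Q = {{}, {[44=48], [45=46], [47]}} (2 elements).


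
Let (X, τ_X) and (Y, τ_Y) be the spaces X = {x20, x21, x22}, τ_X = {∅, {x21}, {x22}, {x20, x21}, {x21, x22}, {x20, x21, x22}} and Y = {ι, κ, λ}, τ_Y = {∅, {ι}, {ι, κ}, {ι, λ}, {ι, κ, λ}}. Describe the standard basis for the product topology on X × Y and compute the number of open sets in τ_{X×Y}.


Basis B = {∅ × ∅, {x21} × {ι}, {x22} × {ι}, {x20, x21} × {ι}, {x21} × {ι, κ}, {x21} × {ι, λ}, {x21, x22} × {ι}, {x22} × {ι, κ}, {x22} × {ι, λ}, {x20, x21, x22} × {ι}, {x21} × {ι, κ, λ}, {x22} × {ι, κ, λ}, {x20, x21} × {ι, κ}, {x20, x21} × {ι, λ}, {x21, x22} × {ι, κ}, {x21, x22} × {ι, λ}, {x20, x21} × {ι, κ, λ}, {x20, x21, x22} × {ι, κ}, {x20, x21, x22} × {ι, λ}, {x21, x22} × {ι, κ, λ}, {x20, x21, x22} × {ι, κ, λ}}; |τ_{X×Y}| = 70.

Enumerate products U × V with U ∈ τ_X, V ∈ τ_Y (deduplicated):
  ∅ × ∅ = {} (∅)
  {x21} × {ι} = {(x21,ι)}
  {x22} × {ι} = {(x22,ι)}
  {x20, x21} × {ι} = {(x20,ι), (x21,ι)}
  {x21} × {ι, κ} = {(x21,ι), (x21,κ)}
  {x21} × {ι, λ} = {(x21,ι), (x21,λ)}
  {x21, x22} × {ι} = {(x21,ι), (x22,ι)}
  {x22} × {ι, κ} = {(x22,ι), (x22,κ)}
  {x22} × {ι, λ} = {(x22,ι), (x22,λ)}
  {x20, x21, x22} × {ι} = {(x20,ι), (x21,ι), (x22,ι)}
  {x21} × {ι, κ, λ} = {(x21,ι), (x21,κ), (x21,λ)}
  {x22} × {ι, κ, λ} = {(x22,ι), (x22,κ), (x22,λ)}
  {x20, x21} × {ι, κ} = {(x20,ι), (x20,κ), (x21,ι), (x21,κ)}
  {x20, x21} × {ι, λ} = {(x20,ι), (x20,λ), (x21,ι), (x21,λ)}
  {x21, x22} × {ι, κ} = {(x21,ι), (x21,κ), (x22,ι), (x22,κ)}
  {x21, x22} × {ι, λ} = {(x21,ι), (x21,λ), (x22,ι), (x22,λ)}
  {x20, x21} × {ι, κ, λ} = {(x20,ι), (x20,κ), (x20,λ), (x21,ι), (x21,κ), (x21,λ)}
  {x20, x21, x22} × {ι, κ} = {(x20,ι), (x20,κ), (x21,ι), (x21,κ), (x22,ι), (x22,κ)}
  {x20, x21, x22} × {ι, λ} = {(x20,ι), (x20,λ), (x21,ι), (x21,λ), (x22,ι), (x22,λ)}
  {x21, x22} × {ι, κ, λ} = {(x21,ι), (x21,κ), (x21,λ), (x22,ι), (x22,κ), (x22,λ)}
  {x20, x21, x22} × {ι, κ, λ} = {(x20,ι), (x20,κ), (x20,λ), (x21,ι), (x21,κ), (x21,λ), (x22,ι), (x22,κ), (x22,λ)}
These 21 distinct sets form the basis B.
Close under arbitrary unions to get τ_{X×Y}; counting gives |τ_{X×Y}| = 70.


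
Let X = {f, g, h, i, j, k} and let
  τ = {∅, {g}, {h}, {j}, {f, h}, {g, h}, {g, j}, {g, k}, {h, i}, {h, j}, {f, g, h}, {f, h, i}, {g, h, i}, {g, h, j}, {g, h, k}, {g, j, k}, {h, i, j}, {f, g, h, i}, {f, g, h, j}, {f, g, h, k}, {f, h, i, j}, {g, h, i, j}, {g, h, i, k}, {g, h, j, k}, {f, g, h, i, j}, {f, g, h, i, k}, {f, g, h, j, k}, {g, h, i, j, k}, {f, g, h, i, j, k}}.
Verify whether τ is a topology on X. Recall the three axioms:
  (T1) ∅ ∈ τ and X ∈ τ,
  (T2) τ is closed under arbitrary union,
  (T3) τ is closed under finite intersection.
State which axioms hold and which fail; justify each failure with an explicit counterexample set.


τ is NOT a topology on X.

Axiom (T1): ∅ ∈ τ? Yes; X ∈ τ? Yes.
Axiom (T2/T3): check pairwise unions and intersections of members of τ.
Counterexample for (T2): {j} ∪ {f, h} = {f, h, j} ∉ τ. Therefore τ is NOT a topology.


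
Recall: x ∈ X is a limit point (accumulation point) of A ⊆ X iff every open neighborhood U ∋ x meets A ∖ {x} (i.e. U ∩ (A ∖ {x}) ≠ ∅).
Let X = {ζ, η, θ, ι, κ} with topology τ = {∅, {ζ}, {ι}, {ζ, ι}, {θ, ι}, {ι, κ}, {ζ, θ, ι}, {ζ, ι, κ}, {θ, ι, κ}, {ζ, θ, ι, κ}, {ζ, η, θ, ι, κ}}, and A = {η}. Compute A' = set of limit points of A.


A' = ∅

For each x ∈ X, list the open sets U ∈ τ with x ∈ U, then check whether U ∩ (A ∖ {x}) ≠ ∅ for every such U.
  x = ζ: open {ζ} ∋ x has {ζ} ∩ (A ∖ {ζ}) = ∅, so x is NOT a limit point.
  x = η: open {ζ, η, θ, ι, κ} ∋ x has {ζ, η, θ, ι, κ} ∩ (A ∖ {η}) = ∅, so x is NOT a limit point.
  x = θ: open {θ, ι} ∋ x has {θ, ι} ∩ (A ∖ {θ}) = ∅, so x is NOT a limit point.
  x = ι: open {ι} ∋ x has {ι} ∩ (A ∖ {ι}) = ∅, so x is NOT a limit point.
  x = κ: open {ι, κ} ∋ x has {ι, κ} ∩ (A ∖ {κ}) = ∅, so x is NOT a limit point.
Collecting: A' = ∅.


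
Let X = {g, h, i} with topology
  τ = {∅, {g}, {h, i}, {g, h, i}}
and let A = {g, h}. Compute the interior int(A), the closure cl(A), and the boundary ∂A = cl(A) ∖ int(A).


int(A) = {g}, cl(A) = {g, h, i}, ∂A = {h, i}.

Closed sets in (X, τ) are complements of opens:
  closed(X, τ) = {∅, {g}, {h, i}, {g, h, i}}.
int(A) = ⋃ {U ∈ τ : U ⊆ A}. Opens contained in A: ∅, {g}.
Taking the union of these: int(A) = {g}.
cl(A) = ⋂ {C closed : A ⊆ C}. Closed sets containing A: {g, h, i}.
Intersecting these: cl(A) = {g, h, i}.
∂A = cl(A) ∖ int(A) = {g, h, i} ∖ {g} = {h, i}.


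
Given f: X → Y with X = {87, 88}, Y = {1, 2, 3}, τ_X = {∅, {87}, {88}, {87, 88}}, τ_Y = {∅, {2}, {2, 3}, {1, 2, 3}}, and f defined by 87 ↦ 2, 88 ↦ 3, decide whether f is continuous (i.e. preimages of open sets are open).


f IS continuous.

Compute f^{-1}(U) for each U ∈ τ_Y:
  U = ∅: f^{-1}(U) = ∅ ∈ τ_X ✓.
  U = {2}: f^{-1}(U) = {87} ∈ τ_X ✓.
  U = {2, 3}: f^{-1}(U) = {87, 88} ∈ τ_X ✓.
  U = {1, 2, 3}: f^{-1}(U) = {87, 88} ∈ τ_X ✓.
Every preimage lies in τ_X, so f IS continuous.


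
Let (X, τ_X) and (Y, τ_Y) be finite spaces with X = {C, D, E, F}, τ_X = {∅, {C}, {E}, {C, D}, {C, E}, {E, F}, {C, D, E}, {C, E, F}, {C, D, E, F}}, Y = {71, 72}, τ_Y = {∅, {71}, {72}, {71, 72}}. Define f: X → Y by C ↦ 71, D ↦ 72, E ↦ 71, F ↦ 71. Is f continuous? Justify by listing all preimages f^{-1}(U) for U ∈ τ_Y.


f is NOT continuous.

Compute f^{-1}(U) for each U ∈ τ_Y:
  U = ∅: f^{-1}(U) = ∅ ∈ τ_X ✓.
  U = {71}: f^{-1}(U) = {C, E, F} ∈ τ_X ✓.
  U = {72}: f^{-1}(U) = {D} ∉ τ_X ✗.
  U = {71, 72}: f^{-1}(U) = {C, D, E, F} ∈ τ_X ✓.
Found U = {72} with f^{-1}(U) = {D} not in τ_X. Therefore f is NOT continuous.


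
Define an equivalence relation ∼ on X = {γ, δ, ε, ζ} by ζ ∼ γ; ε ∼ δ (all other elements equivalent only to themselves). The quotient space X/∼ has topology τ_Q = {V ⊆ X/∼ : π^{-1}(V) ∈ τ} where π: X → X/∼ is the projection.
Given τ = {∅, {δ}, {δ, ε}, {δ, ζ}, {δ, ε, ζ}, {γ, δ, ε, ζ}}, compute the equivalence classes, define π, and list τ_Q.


X/∼ = {[γ=ζ], [δ=ε]}; |τ_Q| = 3.

Equivalence classes: [γ=ζ], [δ=ε].
Quotient map π: X → X/∼ sends γ ↦ [γ=ζ], δ ↦ [δ=ε], ε ↦ [δ=ε], ζ ↦ [γ=ζ].
For each subset V ⊆ X/∼, compute π^{-1}(V) ⊆ X and check whether π^{-1}(V) ∈ τ. V is open in τ_Q iff π^{-1}(V) ∈ τ.
  V = {}: π^{-1}(V) = ∅ ∈ τ ✓.
  V = {[γ=ζ]}: π^{-1}(V) = {γ, ζ} ∉ τ ✗.
  V = {[δ=ε]}: π^{-1}(V) = {δ, ε} ∈ τ ✓.
  V = {[γ=ζ], [δ=ε]}: π^{-1}(V) = {γ, δ, ε, ζ} ∈ τ ✓.
Open sets in the quotient: τ_Q = {{}, {[δ=ε]}, {[γ=ζ], [δ=ε]}} (3 elements).


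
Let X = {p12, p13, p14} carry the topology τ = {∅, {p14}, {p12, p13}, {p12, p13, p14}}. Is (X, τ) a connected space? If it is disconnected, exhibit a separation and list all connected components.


(X, τ) is disconnected; components = [{p14}, {p12, p13}].

Find clopen sets (U ∈ τ with X ∖ U ∈ τ):
  U = ∅, X ∖ U = {p12, p13, p14} — both open, so U is clopen.
  U = {p14}, X ∖ U = {p12, p13} — both open, so U is clopen.
  U = {p12, p13}, X ∖ U = {p14} — both open, so U is clopen.
  U = {p12, p13, p14}, X ∖ U = ∅ — both open, so U is clopen.
Nontrivial clopen(s) exist: e.g. {p12, p13}. So (X, τ) is disconnected.
Compute connected components by grouping points that agree on all clopens:
  component: {p14}
  component: {p12, p13}


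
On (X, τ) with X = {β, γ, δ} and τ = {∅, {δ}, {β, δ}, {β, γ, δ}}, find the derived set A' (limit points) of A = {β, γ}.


A' = {γ}

For each x ∈ X, list the open sets U ∈ τ with x ∈ U, then check whether U ∩ (A ∖ {x}) ≠ ∅ for every such U.
  x = β: open {β, δ} ∋ x has {β, δ} ∩ (A ∖ {β}) = ∅, so x is NOT a limit point.
  x = γ: opens ∋ x are {β, γ, δ}; each meets A ∖ {γ}, so x IS a limit point.
  x = δ: open {δ} ∋ x has {δ} ∩ (A ∖ {δ}) = ∅, so x is NOT a limit point.
Collecting: A' = {γ}.


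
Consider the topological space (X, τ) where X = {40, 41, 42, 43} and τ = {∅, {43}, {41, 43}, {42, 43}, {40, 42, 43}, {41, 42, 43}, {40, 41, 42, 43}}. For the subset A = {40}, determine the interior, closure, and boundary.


int(A) = ∅, cl(A) = {40}, ∂A = {40}.

Closed sets in (X, τ) are complements of opens:
  closed(X, τ) = {∅, {40}, {41}, {40, 41}, {40, 42}, {40, 41, 42}, {40, 41, 42, 43}}.
int(A) = ⋃ {U ∈ τ : U ⊆ A}. Opens contained in A: ∅.
Taking the union of these: int(A) = ∅.
cl(A) = ⋂ {C closed : A ⊆ C}. Closed sets containing A: {40}, {40, 41}, {40, 42}, {40, 41, 42}, {40, 41, 42, 43}.
Intersecting these: cl(A) = {40}.
∂A = cl(A) ∖ int(A) = {40} ∖ ∅ = {40}.


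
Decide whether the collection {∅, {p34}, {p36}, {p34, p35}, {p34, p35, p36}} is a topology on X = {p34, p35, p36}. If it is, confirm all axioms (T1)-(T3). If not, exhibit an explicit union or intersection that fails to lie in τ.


τ is NOT a topology on X.

Axiom (T1): ∅ ∈ τ? Yes; X ∈ τ? Yes.
Axiom (T2/T3): check pairwise unions and intersections of members of τ.
Counterexample for (T2): {p34} ∪ {p36} = {p34, p36} ∉ τ. Therefore τ is NOT a topology.


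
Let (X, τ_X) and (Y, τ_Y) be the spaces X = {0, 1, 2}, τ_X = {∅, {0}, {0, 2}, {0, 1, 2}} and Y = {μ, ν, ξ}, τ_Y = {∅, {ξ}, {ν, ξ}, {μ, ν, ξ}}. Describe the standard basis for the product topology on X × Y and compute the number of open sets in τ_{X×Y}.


Basis B = {∅ × ∅, {0} × {ξ}, {0} × {ν, ξ}, {0, 2} × {ξ}, {0} × {μ, ν, ξ}, {0, 1, 2} × {ξ}, {0, 2} × {ν, ξ}, {0, 2} × {μ, ν, ξ}, {0, 1, 2} × {ν, ξ}, {0, 1, 2} × {μ, ν, ξ}}; |τ_{X×Y}| = 20.

Enumerate products U × V with U ∈ τ_X, V ∈ τ_Y (deduplicated):
  ∅ × ∅ = {} (∅)
  {0} × {ξ} = {(0,ξ)}
  {0} × {ν, ξ} = {(0,ν), (0,ξ)}
  {0, 2} × {ξ} = {(0,ξ), (2,ξ)}
  {0} × {μ, ν, ξ} = {(0,μ), (0,ν), (0,ξ)}
  {0, 1, 2} × {ξ} = {(0,ξ), (1,ξ), (2,ξ)}
  {0, 2} × {ν, ξ} = {(0,ν), (0,ξ), (2,ν), (2,ξ)}
  {0, 2} × {μ, ν, ξ} = {(0,μ), (0,ν), (0,ξ), (2,μ), (2,ν), (2,ξ)}
  {0, 1, 2} × {ν, ξ} = {(0,ν), (0,ξ), (1,ν), (1,ξ), (2,ν), (2,ξ)}
  {0, 1, 2} × {μ, ν, ξ} = {(0,μ), (0,ν), (0,ξ), (1,μ), (1,ν), (1,ξ), (2,μ), (2,ν), (2,ξ)}
These 10 distinct sets form the basis B.
Close under arbitrary unions to get τ_{X×Y}; counting gives |τ_{X×Y}| = 20.


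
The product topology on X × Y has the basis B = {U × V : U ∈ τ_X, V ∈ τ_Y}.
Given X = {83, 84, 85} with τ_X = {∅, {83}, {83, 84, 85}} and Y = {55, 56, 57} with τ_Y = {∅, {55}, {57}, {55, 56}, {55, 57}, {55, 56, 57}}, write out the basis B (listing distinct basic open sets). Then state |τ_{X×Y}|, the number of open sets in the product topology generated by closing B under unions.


Basis B = {∅ × ∅, {83} × {55}, {83} × {57}, {83} × {55, 56}, {83} × {55, 57}, {83} × {55, 56, 57}, {83, 84, 85} × {55}, {83, 84, 85} × {57}, {83, 84, 85} × {55, 56}, {83, 84, 85} × {55, 57}, {83, 84, 85} × {55, 56, 57}}; |τ_{X×Y}| = 18.

Enumerate products U × V with U ∈ τ_X, V ∈ τ_Y (deduplicated):
  ∅ × ∅ = {} (∅)
  {83} × {55} = {(83,55)}
  {83} × {57} = {(83,57)}
  {83} × {55, 56} = {(83,55), (83,56)}
  {83} × {55, 57} = {(83,55), (83,57)}
  {83} × {55, 56, 57} = {(83,55), (83,56), (83,57)}
  {83, 84, 85} × {55} = {(83,55), (84,55), (85,55)}
  {83, 84, 85} × {57} = {(83,57), (84,57), (85,57)}
  {83, 84, 85} × {55, 56} = {(83,55), (83,56), (84,55), (84,56), (85,55), (85,56)}
  {83, 84, 85} × {55, 57} = {(83,55), (83,57), (84,55), (84,57), (85,55), (85,57)}
  {83, 84, 85} × {55, 56, 57} = {(83,55), (83,56), (83,57), (84,55), (84,56), (84,57), (85,55), (85,56), (85,57)}
These 11 distinct sets form the basis B.
Close under arbitrary unions to get τ_{X×Y}; counting gives |τ_{X×Y}| = 18.


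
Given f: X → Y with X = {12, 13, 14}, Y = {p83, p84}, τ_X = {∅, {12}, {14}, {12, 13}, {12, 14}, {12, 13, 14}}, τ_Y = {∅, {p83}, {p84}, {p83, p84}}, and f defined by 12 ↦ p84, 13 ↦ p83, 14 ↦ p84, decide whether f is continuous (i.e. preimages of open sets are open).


f is NOT continuous.

Compute f^{-1}(U) for each U ∈ τ_Y:
  U = ∅: f^{-1}(U) = ∅ ∈ τ_X ✓.
  U = {p83}: f^{-1}(U) = {13} ∉ τ_X ✗.
  U = {p84}: f^{-1}(U) = {12, 14} ∈ τ_X ✓.
  U = {p83, p84}: f^{-1}(U) = {12, 13, 14} ∈ τ_X ✓.
Found U = {p83} with f^{-1}(U) = {13} not in τ_X. Therefore f is NOT continuous.


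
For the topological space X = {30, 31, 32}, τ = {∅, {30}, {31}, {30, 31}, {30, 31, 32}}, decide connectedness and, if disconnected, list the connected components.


(X, τ) is connected.

Find clopen sets (U ∈ τ with X ∖ U ∈ τ):
  U = ∅, X ∖ U = {30, 31, 32} — both open, so U is clopen.
  U = {30, 31, 32}, X ∖ U = ∅ — both open, so U is clopen.
Only trivial clopens (∅ and X) exist, so (X, τ) is connected.
Compute connected components by grouping points that agree on all clopens:
  component: {30, 31, 32}


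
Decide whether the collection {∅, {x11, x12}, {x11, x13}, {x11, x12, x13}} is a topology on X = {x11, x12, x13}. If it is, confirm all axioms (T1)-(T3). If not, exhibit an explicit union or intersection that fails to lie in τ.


τ is NOT a topology on X.

Axiom (T1): ∅ ∈ τ? Yes; X ∈ τ? Yes.
Axiom (T2/T3): check pairwise unions and intersections of members of τ.
Counterexample for (T3): {x11, x12} ∩ {x11, x13} = {x11} ∉ τ. Therefore τ is NOT a topology.


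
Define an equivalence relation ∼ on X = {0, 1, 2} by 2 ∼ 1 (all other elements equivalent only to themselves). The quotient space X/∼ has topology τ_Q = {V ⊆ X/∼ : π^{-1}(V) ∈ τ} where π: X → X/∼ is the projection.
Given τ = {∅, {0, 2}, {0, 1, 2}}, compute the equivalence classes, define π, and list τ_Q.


X/∼ = {[0], [1=2]}; |τ_Q| = 2.

Equivalence classes: [0], [1=2].
Quotient map π: X → X/∼ sends 0 ↦ [0], 1 ↦ [1=2], 2 ↦ [1=2].
For each subset V ⊆ X/∼, compute π^{-1}(V) ⊆ X and check whether π^{-1}(V) ∈ τ. V is open in τ_Q iff π^{-1}(V) ∈ τ.
  V = {}: π^{-1}(V) = ∅ ∈ τ ✓.
  V = {[0]}: π^{-1}(V) = {0} ∉ τ ✗.
  V = {[1=2]}: π^{-1}(V) = {1, 2} ∉ τ ✗.
  V = {[0], [1=2]}: π^{-1}(V) = {0, 1, 2} ∈ τ ✓.
Open sets in the quotient: τ_Q = {{}, {[0], [1=2]}} (2 elements).


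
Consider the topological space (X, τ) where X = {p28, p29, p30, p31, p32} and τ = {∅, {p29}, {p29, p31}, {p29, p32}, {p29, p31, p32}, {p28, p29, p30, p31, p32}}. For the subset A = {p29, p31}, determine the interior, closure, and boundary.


int(A) = {p29, p31}, cl(A) = {p28, p29, p30, p31, p32}, ∂A = {p28, p30, p32}.

Closed sets in (X, τ) are complements of opens:
  closed(X, τ) = {∅, {p28, p30}, {p28, p30, p31}, {p28, p30, p32}, {p28, p30, p31, p32}, {p28, p29, p30, p31, p32}}.
int(A) = ⋃ {U ∈ τ : U ⊆ A}. Opens contained in A: ∅, {p29}, {p29, p31}.
Taking the union of these: int(A) = {p29, p31}.
cl(A) = ⋂ {C closed : A ⊆ C}. Closed sets containing A: {p28, p29, p30, p31, p32}.
Intersecting these: cl(A) = {p28, p29, p30, p31, p32}.
∂A = cl(A) ∖ int(A) = {p28, p29, p30, p31, p32} ∖ {p29, p31} = {p28, p30, p32}.


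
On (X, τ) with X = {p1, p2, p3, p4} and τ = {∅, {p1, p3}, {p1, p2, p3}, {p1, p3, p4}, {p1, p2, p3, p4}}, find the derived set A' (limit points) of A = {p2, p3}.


A' = {p1, p2, p4}

For each x ∈ X, list the open sets U ∈ τ with x ∈ U, then check whether U ∩ (A ∖ {x}) ≠ ∅ for every such U.
  x = p1: opens ∋ x are {p1, p3}, {p1, p2, p3}, {p1, p3, p4}, {p1, p2, p3, p4}; each meets A ∖ {p1}, so x IS a limit point.
  x = p2: opens ∋ x are {p1, p2, p3}, {p1, p2, p3, p4}; each meets A ∖ {p2}, so x IS a limit point.
  x = p3: open {p1, p3} ∋ x has {p1, p3} ∩ (A ∖ {p3}) = ∅, so x is NOT a limit point.
  x = p4: opens ∋ x are {p1, p3, p4}, {p1, p2, p3, p4}; each meets A ∖ {p4}, so x IS a limit point.
Collecting: A' = {p1, p2, p4}.


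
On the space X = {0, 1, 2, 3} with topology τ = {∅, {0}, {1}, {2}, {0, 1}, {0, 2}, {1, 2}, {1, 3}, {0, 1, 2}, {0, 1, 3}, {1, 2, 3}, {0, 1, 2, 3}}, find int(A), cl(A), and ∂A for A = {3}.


int(A) = ∅, cl(A) = {3}, ∂A = {3}.

Closed sets in (X, τ) are complements of opens:
  closed(X, τ) = {∅, {0}, {2}, {3}, {0, 2}, {0, 3}, {1, 3}, {2, 3}, {0, 1, 3}, {0, 2, 3}, {1, 2, 3}, {0, 1, 2, 3}}.
int(A) = ⋃ {U ∈ τ : U ⊆ A}. Opens contained in A: ∅.
Taking the union of these: int(A) = ∅.
cl(A) = ⋂ {C closed : A ⊆ C}. Closed sets containing A: {3}, {0, 3}, {1, 3}, {2, 3}, {0, 1, 3}, {0, 2, 3}, {1, 2, 3}, {0, 1, 2, 3}.
Intersecting these: cl(A) = {3}.
∂A = cl(A) ∖ int(A) = {3} ∖ ∅ = {3}.


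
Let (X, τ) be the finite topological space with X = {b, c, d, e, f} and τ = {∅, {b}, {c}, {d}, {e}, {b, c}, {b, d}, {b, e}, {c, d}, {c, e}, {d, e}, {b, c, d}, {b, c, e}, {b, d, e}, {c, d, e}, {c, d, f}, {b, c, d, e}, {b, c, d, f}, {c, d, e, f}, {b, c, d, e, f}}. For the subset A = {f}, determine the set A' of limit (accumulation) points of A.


A' = ∅

For each x ∈ X, list the open sets U ∈ τ with x ∈ U, then check whether U ∩ (A ∖ {x}) ≠ ∅ for every such U.
  x = b: open {b} ∋ x has {b} ∩ (A ∖ {b}) = ∅, so x is NOT a limit point.
  x = c: open {c} ∋ x has {c} ∩ (A ∖ {c}) = ∅, so x is NOT a limit point.
  x = d: open {d} ∋ x has {d} ∩ (A ∖ {d}) = ∅, so x is NOT a limit point.
  x = e: open {e} ∋ x has {e} ∩ (A ∖ {e}) = ∅, so x is NOT a limit point.
  x = f: open {c, d, f} ∋ x has {c, d, f} ∩ (A ∖ {f}) = ∅, so x is NOT a limit point.
Collecting: A' = ∅.


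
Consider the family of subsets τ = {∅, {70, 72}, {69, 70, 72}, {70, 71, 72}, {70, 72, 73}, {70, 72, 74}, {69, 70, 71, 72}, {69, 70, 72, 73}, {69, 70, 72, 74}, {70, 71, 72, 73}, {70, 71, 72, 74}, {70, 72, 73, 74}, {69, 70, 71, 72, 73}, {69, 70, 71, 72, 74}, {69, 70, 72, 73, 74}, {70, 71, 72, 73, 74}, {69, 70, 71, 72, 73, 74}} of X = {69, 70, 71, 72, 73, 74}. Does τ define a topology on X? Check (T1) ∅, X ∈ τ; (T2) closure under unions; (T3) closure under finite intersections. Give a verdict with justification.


τ IS a topology on X.

Axiom (T1): ∅ ∈ τ? Yes; X ∈ τ? Yes.
Axiom (T2/T3): check pairwise unions and intersections of members of τ.
All pairwise intersections and unions checked — each lies in τ. Therefore τ satisfies (T1), (T2), (T3): it IS a topology on X.


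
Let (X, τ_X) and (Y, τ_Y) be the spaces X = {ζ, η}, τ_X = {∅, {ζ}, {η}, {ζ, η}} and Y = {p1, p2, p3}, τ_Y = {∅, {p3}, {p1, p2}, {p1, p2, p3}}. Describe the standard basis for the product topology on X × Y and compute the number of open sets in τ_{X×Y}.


Basis B = {∅ × ∅, {ζ} × {p3}, {η} × {p3}, {ζ} × {p1, p2}, {ζ, η} × {p3}, {η} × {p1, p2}, {ζ} × {p1, p2, p3}, {η} × {p1, p2, p3}, {ζ, η} × {p1, p2}, {ζ, η} × {p1, p2, p3}}; |τ_{X×Y}| = 16.

Enumerate products U × V with U ∈ τ_X, V ∈ τ_Y (deduplicated):
  ∅ × ∅ = {} (∅)
  {ζ} × {p3} = {(ζ,p3)}
  {η} × {p3} = {(η,p3)}
  {ζ} × {p1, p2} = {(ζ,p1), (ζ,p2)}
  {ζ, η} × {p3} = {(ζ,p3), (η,p3)}
  {η} × {p1, p2} = {(η,p1), (η,p2)}
  {ζ} × {p1, p2, p3} = {(ζ,p1), (ζ,p2), (ζ,p3)}
  {η} × {p1, p2, p3} = {(η,p1), (η,p2), (η,p3)}
  {ζ, η} × {p1, p2} = {(ζ,p1), (ζ,p2), (η,p1), (η,p2)}
  {ζ, η} × {p1, p2, p3} = {(ζ,p1), (ζ,p2), (ζ,p3), (η,p1), (η,p2), (η,p3)}
These 10 distinct sets form the basis B.
Close under arbitrary unions to get τ_{X×Y}; counting gives |τ_{X×Y}| = 16.
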